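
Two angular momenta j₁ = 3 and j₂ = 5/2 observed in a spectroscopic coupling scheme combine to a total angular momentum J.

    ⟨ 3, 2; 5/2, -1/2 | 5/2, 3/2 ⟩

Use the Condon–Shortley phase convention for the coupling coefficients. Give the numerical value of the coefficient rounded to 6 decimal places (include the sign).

−√(1/14) = -0.267261

triangle: 3!×3!×2!/9! = 72/362880
(j±m)!: 5!×1!×2!×3!×4!×1! = 34560
prefactor² = (2J+1)×Δ×N² = 288/7
  k=0: +1/(0!×3!×1!×2!×2!×0!) = 1/24
  k=1: −1/(1!×2!×0!×1!×3!×1!) = -1/12
Σ = -1/24  ⇒  CG² = 288/7×(-1/24)² = 1/14
CG = −√(1/14) = -0.267261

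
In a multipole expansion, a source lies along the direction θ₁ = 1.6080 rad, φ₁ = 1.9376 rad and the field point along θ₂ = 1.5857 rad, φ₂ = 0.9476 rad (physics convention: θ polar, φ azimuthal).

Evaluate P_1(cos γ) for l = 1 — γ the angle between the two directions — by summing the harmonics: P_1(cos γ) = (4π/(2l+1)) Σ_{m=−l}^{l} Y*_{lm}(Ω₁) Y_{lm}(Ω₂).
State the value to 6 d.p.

0.548804

Expand P_1 via completeness: Σ_{m} conj(Y_{1,m}) at Ω₁ times Y_{1,m} at Ω₂ —
  m=-1: Y*=(-0.123820, 0.322288)  Y=(0.201620, -0.280516)  product (0.065442, 0.099713)
  m=+0: Y*=(-0.018174, -0.000000)  Y=(-0.007282, 0.000000)  product (0.000132, 0.000000)
  m=+1: Y*=(0.123820, 0.322288)  Y=(-0.201620, -0.280516)  product (0.065442, -0.099713)
Total Σ_m = (0.131017, 0.000000). Multiply by 4.188790: (0.548804, 0.000000). P_1(cos γ) = 0.548804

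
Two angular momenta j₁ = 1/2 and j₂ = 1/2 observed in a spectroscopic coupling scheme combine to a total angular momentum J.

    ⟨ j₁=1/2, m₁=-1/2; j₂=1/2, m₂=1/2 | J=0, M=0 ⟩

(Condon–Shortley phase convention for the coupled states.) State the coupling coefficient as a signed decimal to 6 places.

triangle: 1!*0!*0!/2! = 1/2
(j±m)!: 0!*1!*1!*0!*0!*0! = 1
prefactor² = (2J+1)*Δ*N² = 1/2
  k=1: −1/(1!*0!*0!*0!*0!*0!) = -1
Σ = -1  ⇒  CG² = 1/2*(-1)² = 1/2
CG = −√(1/2) = -0.707107

−√(1/2) ≈ -0.707107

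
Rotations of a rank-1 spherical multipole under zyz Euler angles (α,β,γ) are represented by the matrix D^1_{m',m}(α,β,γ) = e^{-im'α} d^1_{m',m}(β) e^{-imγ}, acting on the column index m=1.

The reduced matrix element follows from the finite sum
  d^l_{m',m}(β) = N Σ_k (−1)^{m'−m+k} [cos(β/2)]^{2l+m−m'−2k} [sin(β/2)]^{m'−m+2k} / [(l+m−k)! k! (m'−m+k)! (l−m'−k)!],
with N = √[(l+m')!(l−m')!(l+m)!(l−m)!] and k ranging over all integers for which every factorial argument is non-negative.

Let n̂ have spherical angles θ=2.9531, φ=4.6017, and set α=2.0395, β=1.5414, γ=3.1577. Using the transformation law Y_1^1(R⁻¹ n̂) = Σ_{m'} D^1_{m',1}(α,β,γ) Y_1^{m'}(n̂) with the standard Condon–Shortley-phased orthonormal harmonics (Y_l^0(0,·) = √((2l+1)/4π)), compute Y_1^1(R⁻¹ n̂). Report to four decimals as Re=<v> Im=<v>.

Re=0.3382 Im=0.0300

Need the full column D^1_{m',1} for m'=−1..1 at α=2.0395, β=1.5414, γ=3.1577.
cos(β/2)=0.717423, sin(β/2)=0.696638
d^1_{-1,1}: single k=2 term ⇒ +0.485304;  D = +0.212224-0.436441i
d^1_{0,1}: single k=1 term ⇒ +0.706801;  D = -0.706710+0.011384i
d^1_{1,1}: single k=0 term ⇒ +0.514696;  D = +0.239870+0.455384i
Y_1^{m'}(θ=2.9531,φ=4.6017) and Σ D·Y over m':
  (+0.2122-0.4364i)·(-0.0072+0.0643i)  (-0.7067+0.0114i)·(-0.4799+0.0000i)  (+0.2399+0.4554i)·(+0.0072+0.0643i)
Y_1^1(R⁻¹ n̂) = +0.338163+0.030002i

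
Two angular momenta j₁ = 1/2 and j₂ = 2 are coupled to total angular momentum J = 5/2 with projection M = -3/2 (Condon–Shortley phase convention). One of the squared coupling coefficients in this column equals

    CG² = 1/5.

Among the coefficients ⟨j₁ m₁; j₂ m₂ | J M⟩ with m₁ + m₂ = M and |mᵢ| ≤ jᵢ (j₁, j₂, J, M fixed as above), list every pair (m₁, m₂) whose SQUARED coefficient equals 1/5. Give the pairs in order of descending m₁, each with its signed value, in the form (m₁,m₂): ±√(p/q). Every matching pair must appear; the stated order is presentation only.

Admissible pairs with m₁+m₂ = M = -3/2: (-1/2,-1), (1/2,-2)
  (m₁,m₂)=(1/2,-2): CG² = 1/5, CG = +√(1/5)   ← matches the target
  (m₁,m₂)=(-1/2,-1): CG² = 4/5, CG = +√(4/5)
Pairs with CG² = 1/5: (1/2,-2): +√(1/5)

(1/2,-2): +√(1/5)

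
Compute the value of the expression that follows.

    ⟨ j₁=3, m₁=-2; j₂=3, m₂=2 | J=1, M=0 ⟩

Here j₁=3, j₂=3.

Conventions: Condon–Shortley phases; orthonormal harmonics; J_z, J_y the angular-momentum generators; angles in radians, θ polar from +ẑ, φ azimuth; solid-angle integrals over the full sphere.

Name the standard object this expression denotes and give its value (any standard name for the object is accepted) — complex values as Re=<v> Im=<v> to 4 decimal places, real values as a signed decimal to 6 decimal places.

This is a Clebsch–Gordan (vector-coupling) coefficient.
triangle: 5!·1!·1!/8! = 120/40320
(j±m)!: 1!·5!·5!·1!·1!·1! = 14400
prefactor² = (2J+1)·Δ·N² = 900/7
  k=4: +1/(4!·1!·1!·1!·0!·0!) = 1/24
  k=5: −1/(5!·0!·0!·0!·1!·1!) = -1/120
Σ = 1/30  ⇒  CG² = 900/7·(1/30)² = 1/7
CG = +√(1/7) = +0.377964

Clebsch–Gordan coefficient, +√(1/7) ≈ +0.377964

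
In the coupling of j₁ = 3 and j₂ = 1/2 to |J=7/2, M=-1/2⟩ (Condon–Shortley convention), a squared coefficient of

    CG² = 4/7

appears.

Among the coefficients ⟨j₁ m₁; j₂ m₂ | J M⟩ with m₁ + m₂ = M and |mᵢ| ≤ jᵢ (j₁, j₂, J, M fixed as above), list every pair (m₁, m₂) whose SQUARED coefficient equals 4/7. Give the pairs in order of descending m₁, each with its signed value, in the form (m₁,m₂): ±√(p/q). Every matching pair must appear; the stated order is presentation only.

(0,-1/2): +√(4/7)

Admissible pairs with m₁+m₂ = M = -1/2: (-1,1/2), (0,-1/2)
  (m₁,m₂)=(0,-1/2): CG² = 4/7, CG = +√(4/7)   ← matches the target
  (m₁,m₂)=(-1,1/2): CG² = 3/7, CG = +√(3/7)
Pairs with CG² = 4/7: (0,-1/2): +√(4/7)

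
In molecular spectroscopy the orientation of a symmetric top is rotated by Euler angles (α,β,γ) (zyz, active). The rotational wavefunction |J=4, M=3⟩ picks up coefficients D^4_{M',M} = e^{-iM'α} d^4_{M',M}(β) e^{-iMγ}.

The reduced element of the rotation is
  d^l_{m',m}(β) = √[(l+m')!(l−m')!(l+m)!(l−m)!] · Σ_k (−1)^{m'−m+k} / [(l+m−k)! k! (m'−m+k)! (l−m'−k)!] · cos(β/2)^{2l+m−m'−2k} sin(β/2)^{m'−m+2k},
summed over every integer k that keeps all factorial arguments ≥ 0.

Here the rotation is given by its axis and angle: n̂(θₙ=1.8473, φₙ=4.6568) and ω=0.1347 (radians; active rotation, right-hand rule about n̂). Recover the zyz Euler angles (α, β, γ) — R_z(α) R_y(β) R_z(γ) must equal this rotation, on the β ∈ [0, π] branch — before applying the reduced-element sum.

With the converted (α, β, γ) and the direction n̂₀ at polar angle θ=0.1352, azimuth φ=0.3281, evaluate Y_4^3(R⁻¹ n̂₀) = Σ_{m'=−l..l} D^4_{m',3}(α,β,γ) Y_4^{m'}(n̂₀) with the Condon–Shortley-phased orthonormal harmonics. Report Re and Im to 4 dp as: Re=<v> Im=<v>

Re=-0.0178 Im=-0.0100

Axis–angle → zyz. n̂ = (sinθₙcosφₙ, sinθₙsinφₙ, cosθₙ) = (-0.053450, -0.960530, -0.272994), ω = 0.1347.
R = I cosω + sinω [n̂]ₓ + (1−cosω) n̂n̂ᵀ gives
  R = [+0.990968, +0.037126, -0.128860; -0.036196, +0.999299, +0.009553; +0.129125, -0.004803, +0.991617]
β = atan2(√(R₁₃²+R₂₃²), R₃₃) = 0.129576; α = atan2(R₂₃, R₁₃) mod 2π = 3.067592; γ = atan2(R₃₂, −R₃₁) mod 2π = 3.178770
Need the full column D^4_{m',3} for m'=−4..4 at α=3.0676, β=0.1296, γ=3.1788.
cos(β/2)=0.997902, sin(β/2)=0.064743
d^4_{-4,3}: single k=7 term ⇒ +0.000000;  D = -0.000000+0.000000i
d^4_{-3,3}: k∈[6..7] ⇒ +0.000001 -0.000000 = +0.000001;  D = +0.000000-0.000000i
d^4_{-2,3}: k∈[5..6] ⇒ +0.000013 -0.000000 = +0.000013;  D = -0.000012+0.000003i
d^4_{-1,3}: k∈[4..5] ⇒ +0.000230 -0.000001 = +0.000230;  D = +0.000226-0.000042i
d^4_{0,3}: k∈[3..4] ⇒ +0.003177 -0.000013 = +0.003164;  D = -0.003144+0.000352i
d^4_{1,3}: k∈[2..3] ⇒ +0.032853 -0.000230 = +0.032623;  D = +0.032600-0.001224i
d^4_{2,3}: k∈[1..2] ⇒ +0.238710 -0.003014 = +0.235696;  D = -0.235539-0.008594i
d^4_{3,3}: k∈[0..1] ⇒ +0.983339 -0.028974 = +0.954365;  D = +0.948547+0.105216i
d^4_{4,3}: single k=0 term ⇒ -0.180448;  D = +0.177386+0.033099i
Y_4^{m'}(θ=0.1352,φ=0.3281) and Σ D·Y over m':
  (-0.0000+0.0000i)·(+0.0000-0.0001i)  (+0.0000-0.0000i)·(+0.0017-0.0025i)  (-0.0000+0.0000i)·(+0.0283-0.0218i)  (+0.0002-0.0000i)·(+0.2317-0.0789i)  (-0.0031+0.0004i)·(+0.7706+0.0000i)  (+0.0326-0.0012i)·(-0.2317-0.0789i)  (-0.2355-0.0086i)·(+0.0283+0.0218i)  (+0.9485+0.1052i)·(-0.0017-0.0025i)  (+0.1774+0.0331i)·(+0.0000+0.0001i)
Y_4^3(R⁻¹ n̂) = -0.017823-0.009965i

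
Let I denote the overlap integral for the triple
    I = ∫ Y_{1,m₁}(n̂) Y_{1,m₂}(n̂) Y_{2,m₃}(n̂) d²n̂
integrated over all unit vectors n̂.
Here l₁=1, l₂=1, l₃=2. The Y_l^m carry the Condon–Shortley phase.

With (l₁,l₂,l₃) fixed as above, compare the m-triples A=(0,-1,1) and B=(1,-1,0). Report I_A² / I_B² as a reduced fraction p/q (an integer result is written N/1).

l's match ⇒ only the (l;m) 3-j factors differ between A and B.
A: triangle coeff Δ(1,1,2) = 1/30; Σ_t [0,0]: t=0:+1/2 = 1/2; (3j)²=1/10 [(1 1 2; 0 -1 1)], sign=-1
B: triangle coeff Δ(1,1,2) = 1/30; Σ_t [0,0]: t=0:+1/4 = 1/4; (3j)²=1/30 [(1 1 2; 1 -1 0)], sign=+1
I_A²/I_B² = (1/10)/(1/30) = 3/1

3/1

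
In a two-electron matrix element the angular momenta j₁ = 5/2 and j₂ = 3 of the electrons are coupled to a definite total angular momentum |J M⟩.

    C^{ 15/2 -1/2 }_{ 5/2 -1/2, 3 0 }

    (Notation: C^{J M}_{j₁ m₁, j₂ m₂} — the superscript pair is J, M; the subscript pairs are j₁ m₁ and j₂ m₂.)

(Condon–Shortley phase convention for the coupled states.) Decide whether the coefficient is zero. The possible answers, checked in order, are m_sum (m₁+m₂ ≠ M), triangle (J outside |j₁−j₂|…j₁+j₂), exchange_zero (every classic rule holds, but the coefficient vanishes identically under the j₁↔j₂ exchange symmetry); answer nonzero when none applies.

m-sum: m₁+m₂ = -1/2+0 = -1/2, M = -1/2  ✓
triangle: need |j₁−j₂| ≤ J ≤ j₁+j₂, i.e. J ∈ [1/2, 11/2]; J = 15/2 is outside ✗ ⇒ coefficient is 0

triangle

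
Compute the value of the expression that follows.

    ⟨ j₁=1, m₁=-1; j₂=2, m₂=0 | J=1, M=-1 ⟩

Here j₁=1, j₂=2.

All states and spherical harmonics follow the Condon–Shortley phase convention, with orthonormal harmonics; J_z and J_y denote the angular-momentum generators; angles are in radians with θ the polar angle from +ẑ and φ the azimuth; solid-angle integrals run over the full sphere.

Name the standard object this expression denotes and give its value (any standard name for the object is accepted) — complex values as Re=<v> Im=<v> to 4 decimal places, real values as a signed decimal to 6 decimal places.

This is a Clebsch–Gordan (vector-coupling) coefficient.
triangle: 2!*0!*2!/5! = 4/120
(j±m)!: 0!*2!*2!*2!*0!*2! = 16
prefactor² = (2J+1)*Δ*N² = 8/5
  k=2: +1/(2!*0!*0!*0!*0!*2!) = 1/4
Σ = 1/4  ⇒  CG² = 8/5*(1/4)² = 1/10
CG = +√(1/10) = +0.316228

Clebsch–Gordan coefficient, +√(1/10) ≈ +0.316228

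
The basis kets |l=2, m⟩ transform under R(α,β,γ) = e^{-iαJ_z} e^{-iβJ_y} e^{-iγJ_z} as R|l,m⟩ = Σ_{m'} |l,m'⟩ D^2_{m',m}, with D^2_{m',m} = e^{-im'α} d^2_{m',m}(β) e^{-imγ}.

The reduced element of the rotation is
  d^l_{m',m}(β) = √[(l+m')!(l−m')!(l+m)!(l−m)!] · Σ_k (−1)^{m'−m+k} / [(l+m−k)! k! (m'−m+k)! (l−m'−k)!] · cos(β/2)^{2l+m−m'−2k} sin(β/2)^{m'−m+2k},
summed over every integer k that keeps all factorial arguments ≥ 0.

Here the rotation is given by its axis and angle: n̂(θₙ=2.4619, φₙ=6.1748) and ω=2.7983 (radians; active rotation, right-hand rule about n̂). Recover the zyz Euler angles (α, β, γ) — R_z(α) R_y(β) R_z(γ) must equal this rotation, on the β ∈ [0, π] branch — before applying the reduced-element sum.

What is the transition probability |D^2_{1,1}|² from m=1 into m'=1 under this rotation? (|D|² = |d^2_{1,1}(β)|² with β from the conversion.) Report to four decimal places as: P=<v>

Axis–angle → zyz. n̂ = (sinθₙcosφₙ, sinθₙsinφₙ, cosθₙ) = (+0.624866, -0.067993, -0.777766), ω = 2.7983.
R = I cosω + sinω [n̂]ₓ + (1−cosω) n̂n̂ᵀ gives
  R = [-0.183520, +0.179294, -0.966527; -0.344281, -0.932675, -0.107644; -0.920756, +0.313002, +0.232892]
β = atan2(√(R₁₃²+R₂₃²), R₃₃) = 1.335746; α = atan2(R₂₃, R₁₃) mod 2π = 3.252508; γ = atan2(R₃₂, −R₃₁) mod 2π = 0.327685
Split into d^2_{1,1}(β=1.3357) × two z-phases.
Half-angle: c=0.785141, s=0.619317. N=√(6·1·6·1)=6.000000
k: max(0,(1)−(1))=0 … min(2+(1),2−(1))=1
  k=0: (−1)^0·6.0000/(6)·0.7851^4·0.6193^0 = +0.380006
  k=1: (−1)^1·6.0000/(2)·0.7851^2·0.6193^2 = -0.709321
d^2_{1,1}(1.3357) = +0.380006 -0.709321 = -0.329315
|D^2_{1,1}|² = |d^2_{1,1}(β)|² = (-0.329315)² = 0.108449 (the z-rotation phases have unit modulus)

P=0.1084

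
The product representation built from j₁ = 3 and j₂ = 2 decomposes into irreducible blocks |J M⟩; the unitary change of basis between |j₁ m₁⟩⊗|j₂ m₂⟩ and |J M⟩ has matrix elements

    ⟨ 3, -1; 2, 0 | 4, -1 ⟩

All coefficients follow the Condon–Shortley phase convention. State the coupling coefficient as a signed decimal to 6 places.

−√(3/28) ≈ -0.327327

j₁+j₂−J=1  J+j₁−j₂=5  J−j₁+j₂=3  j₁+j₂+J+1=10
(j₁±m₁, j₂±m₂, J±M) = (2,4,2,2,3,5)
P² = 1728/7
sum k=0..1:
  [0] +1/48 = 1/48
  [1] −1/24 = -1/24
S = -1/48
C² = P²·S² = 3/28 ; C = -0.327327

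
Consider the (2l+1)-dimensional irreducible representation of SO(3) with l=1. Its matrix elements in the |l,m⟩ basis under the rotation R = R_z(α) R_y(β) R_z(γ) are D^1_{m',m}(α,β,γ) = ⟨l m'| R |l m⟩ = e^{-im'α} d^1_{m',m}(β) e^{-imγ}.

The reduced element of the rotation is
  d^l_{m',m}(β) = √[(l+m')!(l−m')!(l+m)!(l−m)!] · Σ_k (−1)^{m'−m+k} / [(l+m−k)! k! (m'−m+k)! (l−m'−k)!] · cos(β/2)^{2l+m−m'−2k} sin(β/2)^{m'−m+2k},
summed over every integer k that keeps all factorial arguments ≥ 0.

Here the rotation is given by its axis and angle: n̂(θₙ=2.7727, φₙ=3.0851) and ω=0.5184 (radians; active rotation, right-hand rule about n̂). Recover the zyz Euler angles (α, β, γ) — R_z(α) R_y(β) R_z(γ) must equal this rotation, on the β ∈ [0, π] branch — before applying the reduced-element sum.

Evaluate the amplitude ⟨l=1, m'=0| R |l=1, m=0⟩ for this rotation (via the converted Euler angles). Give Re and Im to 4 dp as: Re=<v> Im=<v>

Re=0.9829 Im=0.0000

Axis–angle → zyz. n̂ = (sinθₙcosφₙ, sinθₙsinφₙ, cosθₙ) = (-0.360008, +0.020359, -0.932727), ω = 0.5184.
R = I cosω + sinω [n̂]ₓ + (1−cosω) n̂n̂ᵀ gives
  R = [+0.885642, +0.461195, +0.054206; -0.463121, +0.868668, +0.175885; +0.034030, -0.180876, +0.982917]
β = atan2(√(R₁₃²+R₂₃²), R₃₃) = 0.185104; α = atan2(R₂₃, R₁₃) mod 2π = 1.271843; γ = atan2(R₃₂, −R₃₁) mod 2π = 4.526421
First d^1_{0,0}(β=0.1851), then the phase factors e^{-i(0)α} and e^{-i(0)γ}:
c=cos(0.185104/2)=0.995720, s=sin(0.185104/2)=0.092420; N=√[1·1·1·1]=1.000000
k∈{0,1} keeps every argument non-negative
  k=0: (−1)^0·1.0000/(1)·0.9957^2·0.0924^0 = +0.991459
  k=1: (−1)^1·1.0000/(1)·0.9957^0·0.0924^2 = -0.008541
d^1_{0,0}(0.1851) = +0.991459 -0.008541 = +0.982917
D = (+1.000000+0.000000i)·(+0.982917)·(+1.000000+0.000000i) = +0.982917+0.000000i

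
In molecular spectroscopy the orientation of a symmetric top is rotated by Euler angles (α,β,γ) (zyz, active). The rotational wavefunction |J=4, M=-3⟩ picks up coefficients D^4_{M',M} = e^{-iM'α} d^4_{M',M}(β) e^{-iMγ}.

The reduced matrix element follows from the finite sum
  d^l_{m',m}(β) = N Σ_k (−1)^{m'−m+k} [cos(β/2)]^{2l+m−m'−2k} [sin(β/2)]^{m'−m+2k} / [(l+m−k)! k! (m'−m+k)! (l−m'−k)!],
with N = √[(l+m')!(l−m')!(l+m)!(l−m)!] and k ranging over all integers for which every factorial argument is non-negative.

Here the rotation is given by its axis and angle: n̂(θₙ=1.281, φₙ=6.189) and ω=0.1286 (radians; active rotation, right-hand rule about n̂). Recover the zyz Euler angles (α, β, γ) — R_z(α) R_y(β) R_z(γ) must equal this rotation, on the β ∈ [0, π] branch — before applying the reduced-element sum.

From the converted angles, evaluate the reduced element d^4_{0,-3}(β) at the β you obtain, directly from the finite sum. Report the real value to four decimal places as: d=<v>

d=-0.0027

Axis–angle → zyz. n̂ = (sinθₙcosφₙ, sinθₙsinφₙ, cosθₙ) = (+0.954055, -0.090125, +0.285757), ω = 0.1286.
R = I cosω + sinω [n̂]ₓ + (1−cosω) n̂n̂ᵀ gives
  R = [+0.999259, -0.037357, -0.009307; +0.035937, +0.991809, -0.122566; +0.013809, +0.122141, +0.992417]
β = atan2(√(R₁₃²+R₂₃²), R₃₃) = 0.123231; α = atan2(R₂₃, R₁₃) mod 2π = 4.636601; γ = atan2(R₃₂, −R₃₁) mod 2π = 1.683379
d^4_{0,-3}(β=0.1232) via the finite sum:
Half-angle: c=0.998102, s=0.061576. N=√(24·24·1·5040)=1703.830978
k: max(0,(-3)−(0))=0 … min(4+(-3),4−(0))=1
  k=0: (−1)^3·1703.8310/(144)·0.9981^5·0.0616^3 = -0.002736
  k=1: (−1)^4·1703.8310/(144)·0.9981^3·0.0616^5 = +0.000010
d^4_{0,-3}(0.1232) = -0.002736 +0.000010 = -0.002726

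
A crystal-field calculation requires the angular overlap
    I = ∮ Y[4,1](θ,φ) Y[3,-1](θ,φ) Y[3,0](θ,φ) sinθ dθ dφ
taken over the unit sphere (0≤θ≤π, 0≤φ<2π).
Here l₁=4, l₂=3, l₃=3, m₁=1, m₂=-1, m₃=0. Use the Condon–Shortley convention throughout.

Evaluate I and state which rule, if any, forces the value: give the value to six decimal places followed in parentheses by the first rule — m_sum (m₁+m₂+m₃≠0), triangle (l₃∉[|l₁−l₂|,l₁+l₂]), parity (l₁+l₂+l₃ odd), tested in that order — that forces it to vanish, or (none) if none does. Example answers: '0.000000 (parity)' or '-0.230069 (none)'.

-0.099323 (none)

m-sum 0 ✓  L=10 even ✓  1≤3≤7 ✓
Π(2lᵢ+1) = 9×7×7 = 441
triangle coeff Δ(4,3,3) = 1/34650
Σ_t [1,3]: t=1:−1/72 t=2:+1/16 t=3:−1/72 = 5/144
(3j)²=2/77 [(4 3 3; 0 0 0)], sign=-1
Σ_t [0,2]: t=0:+1/288 t=1:−1/24 t=2:+1/48 = -5/288
(3j)²=5/462 [(4 3 3; 1 -1 0)], sign=+1
⇒ 4πI² = 15/121
I = (-1)√(15/121/(4π)) = -0.09932258
No selection rule forces the value: the integral is nonzero (none).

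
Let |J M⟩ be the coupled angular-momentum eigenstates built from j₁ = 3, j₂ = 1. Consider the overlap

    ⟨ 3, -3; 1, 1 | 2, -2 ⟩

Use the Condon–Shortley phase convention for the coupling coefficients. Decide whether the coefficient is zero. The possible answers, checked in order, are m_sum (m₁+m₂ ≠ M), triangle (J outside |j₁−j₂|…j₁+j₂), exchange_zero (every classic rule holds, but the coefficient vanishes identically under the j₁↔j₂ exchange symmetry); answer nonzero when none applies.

nonzero

m-sum: m₁+m₂ = -3+1 = -2, M = -2  ✓
triangle: |j₁−j₂| = 2 ≤ J = 2 ≤ j₁+j₂ = 4  ✓
exchange: j₁≠j₂ or m₁≠m₂ — the exchange symmetry imposes no constraint here
value check: CG = +√(5/7) = +0.845154 ≠ 0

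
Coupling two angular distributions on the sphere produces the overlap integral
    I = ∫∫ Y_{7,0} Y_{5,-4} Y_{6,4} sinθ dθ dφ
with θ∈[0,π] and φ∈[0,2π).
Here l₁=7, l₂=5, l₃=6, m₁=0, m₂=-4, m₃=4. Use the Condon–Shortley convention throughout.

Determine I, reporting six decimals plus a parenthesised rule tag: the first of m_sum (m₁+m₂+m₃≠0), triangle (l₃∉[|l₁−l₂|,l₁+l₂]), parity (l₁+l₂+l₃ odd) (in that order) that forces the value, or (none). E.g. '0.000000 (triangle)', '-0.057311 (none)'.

0.150533 (none)

Checks pass: Σm=0; 18 even; l₃=6∈[2,12].
(2·7+1)(2·5+1)(2·6+1) = 2145
Δ: 6! 8! 4! / 19! → 1/174594420
sum: t=1:−1/4147200 t=2:+1/207360 t=3:−1/82944 t=4:+1/207360 t=5:−1/4147200 = -1/345600
3j²(7 5 6; 0 0 0) = Δ·Π!·Σ² = 420/46189  (sign -1)
sum: t=0:+1/21772800 t=1:−1/4147200 = -17/87091200
3j²(7 5 6; 0 -4 4) = Δ·Π!·Σ² = 119/8151  (sign -1)
combine: 4πI² = 2145·420/46189·119/8151 = 14700/51623
take √, sign +1: I = 0.15053314
No selection rule forces the value: the integral is nonzero (none).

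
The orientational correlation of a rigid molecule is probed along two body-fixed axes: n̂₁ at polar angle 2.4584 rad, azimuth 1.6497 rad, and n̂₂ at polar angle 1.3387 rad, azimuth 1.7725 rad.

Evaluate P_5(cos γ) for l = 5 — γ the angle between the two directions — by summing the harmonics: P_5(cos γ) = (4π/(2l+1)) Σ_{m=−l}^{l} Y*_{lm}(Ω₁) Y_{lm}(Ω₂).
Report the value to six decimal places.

Summing Y*_{l m}(θ₁,φ₁)·Y_{l m}(θ₂,φ₂) over m ∈ [−5, 5]; prefactor 4π/(2·5+1) = 1.142397:
  [-5]  conj(Y_{5,-5})(Ω₁) = -0.017884+0.042955i ; Y_{5,-5}(Ω₂) = -0.342779-0.215994i ; Δ = +0.015408-0.010861i
  [-4]  conj(Y_{5,-4})(Ω₁) = -0.171840-0.056111i ; Y_{5,-4}(Ω₂) = +0.209493-0.218664i ; Δ = -0.048269+0.025820i
  [-3]  conj(Y_{5,-3})(Ω₁) = +0.090072-0.373381i ; Y_{5,-3}(Ω₂) = -0.095012-0.137367i ; Δ = -0.059848+0.023103i
  [-2]  conj(Y_{5,-2})(Ω₁) = +0.416149+0.066222i ; Y_{5,-2}(Ω₂) = +0.285669-0.121928i ; Δ = +0.126955-0.031823i
  [-1]  conj(Y_{5,-1})(Ω₁) = -0.002817+0.035634i ; Y_{5,-1}(Ω₂) = -0.019862-0.097130i ; Δ = +0.003517-0.000434i
  [+0]  conj(Y_{5,0})(Ω₁) = +0.391061-0.000000i ; Y_{5,0}(Ω₂) = +0.308626+0.000000i ; Δ = +0.120691+0.000000i
  [+1]  conj(Y_{5,1})(Ω₁) = +0.002817+0.035634i ; Y_{5,1}(Ω₂) = +0.019862-0.097130i ; Δ = +0.003517+0.000434i
  [+2]  conj(Y_{5,2})(Ω₁) = +0.416149-0.066222i ; Y_{5,2}(Ω₂) = +0.285669+0.121928i ; Δ = +0.126955+0.031823i
  [+3]  conj(Y_{5,3})(Ω₁) = -0.090072-0.373381i ; Y_{5,3}(Ω₂) = +0.095012-0.137367i ; Δ = -0.059848-0.023103i
  [+4]  conj(Y_{5,4})(Ω₁) = -0.171840+0.056111i ; Y_{5,4}(Ω₂) = +0.209493+0.218664i ; Δ = -0.048269-0.025820i
  [+5]  conj(Y_{5,5})(Ω₁) = +0.017884+0.042955i ; Y_{5,5}(Ω₂) = +0.342779-0.215994i ; Δ = +0.015408+0.010861i
Total Σ_m = +0.196218-0.000000i. Multiply by 1.142397: +0.224159-0.000000i. P_5(cos γ) = 0.224159

0.224159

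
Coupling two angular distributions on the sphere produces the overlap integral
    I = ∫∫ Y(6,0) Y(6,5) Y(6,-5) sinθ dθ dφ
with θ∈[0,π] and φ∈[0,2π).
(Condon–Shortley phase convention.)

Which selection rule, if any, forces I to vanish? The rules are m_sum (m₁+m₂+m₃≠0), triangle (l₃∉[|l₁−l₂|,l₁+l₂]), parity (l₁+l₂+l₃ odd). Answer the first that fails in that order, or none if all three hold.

none

Σmᵢ = 0  ✓
l₃∈[|l₁−l₂|,l₁+l₂]=[0,12], have l₃=6  ✓
Σlᵢ = 18 ⇒ even  ✓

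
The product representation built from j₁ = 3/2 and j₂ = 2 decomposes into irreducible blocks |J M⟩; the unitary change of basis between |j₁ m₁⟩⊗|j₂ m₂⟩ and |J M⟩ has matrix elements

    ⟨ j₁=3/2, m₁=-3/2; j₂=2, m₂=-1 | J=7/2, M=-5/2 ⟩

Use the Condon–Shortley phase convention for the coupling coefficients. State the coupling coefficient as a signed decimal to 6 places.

triangle: 0!×3!×4!/8! = 144/40320
(j±m)!: 0!×3!×1!×3!×1!×6! = 25920
prefactor² = (2J+1)×Δ×N² = 5184/7
  k=0: +1/(0!×0!×3!×1!×0!×3!) = 1/36
Σ = 1/36  ⇒  CG² = 5184/7×(1/36)² = 4/7
CG = +√(4/7) = +0.755929

+0.755929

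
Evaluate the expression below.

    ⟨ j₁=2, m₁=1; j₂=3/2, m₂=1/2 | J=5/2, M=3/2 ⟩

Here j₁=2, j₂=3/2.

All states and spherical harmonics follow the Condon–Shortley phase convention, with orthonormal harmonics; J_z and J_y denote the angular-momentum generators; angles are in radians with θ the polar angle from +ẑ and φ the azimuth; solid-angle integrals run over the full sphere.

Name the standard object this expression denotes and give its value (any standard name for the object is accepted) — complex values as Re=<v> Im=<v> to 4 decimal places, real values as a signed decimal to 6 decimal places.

This is a Clebsch–Gordan (vector-coupling) coefficient.
triangle: 1!·3!·2!/7! = 12/5040
(j±m)!: 3!·1!·2!·1!·4!·1! = 288
prefactor² = (2J+1)·Δ·N² = 144/35
  k=0: +1/(0!·1!·1!·2!·2!·0!) = 1/4
  k=1: −1/(1!·0!·0!·1!·3!·1!) = -1/6
Σ = 1/12  ⇒  CG² = 144/35·(1/12)² = 1/35
CG = +√(1/35) = +0.169031

Clebsch–Gordan coefficient, +√(1/35) ≈ +0.169031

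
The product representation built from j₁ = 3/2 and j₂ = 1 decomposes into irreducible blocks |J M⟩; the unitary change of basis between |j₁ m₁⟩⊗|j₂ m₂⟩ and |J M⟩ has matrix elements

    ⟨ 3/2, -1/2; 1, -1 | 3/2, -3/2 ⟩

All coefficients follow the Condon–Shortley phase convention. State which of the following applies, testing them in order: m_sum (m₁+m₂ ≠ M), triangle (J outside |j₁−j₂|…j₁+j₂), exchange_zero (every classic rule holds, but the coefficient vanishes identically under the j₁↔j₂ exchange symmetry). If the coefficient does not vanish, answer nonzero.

m-sum: m₁+m₂ = -1/2+(-1) = -3/2, M = -3/2  ✓
triangle: |j₁−j₂| = 1/2 ≤ J = 3/2 ≤ j₁+j₂ = 5/2  ✓
exchange: j₁≠j₂ or m₁≠m₂ — the exchange symmetry imposes no constraint here
value check: CG = +√(2/5) = +0.632456 ≠ 0

nonzero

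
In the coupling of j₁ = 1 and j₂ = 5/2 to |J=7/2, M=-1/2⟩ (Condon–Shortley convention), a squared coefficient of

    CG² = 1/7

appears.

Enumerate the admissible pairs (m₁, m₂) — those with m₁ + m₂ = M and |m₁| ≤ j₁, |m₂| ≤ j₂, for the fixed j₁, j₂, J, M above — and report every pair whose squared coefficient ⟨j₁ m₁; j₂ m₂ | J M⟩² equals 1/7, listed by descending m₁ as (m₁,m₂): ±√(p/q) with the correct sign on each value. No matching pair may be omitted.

Admissible pairs with m₁+m₂ = M = -1/2: (-1,1/2), (0,-1/2), (1,-3/2)
  (m₁,m₂)=(1,-3/2): CG² = 1/7, CG = +√(1/7)   ← matches the target
  (m₁,m₂)=(0,-1/2): CG² = 4/7, CG = +√(4/7)
  (m₁,m₂)=(-1,1/2): CG² = 2/7, CG = +√(2/7)
Pairs with CG² = 1/7: (1,-3/2): +√(1/7)

(1,-3/2): +√(1/7)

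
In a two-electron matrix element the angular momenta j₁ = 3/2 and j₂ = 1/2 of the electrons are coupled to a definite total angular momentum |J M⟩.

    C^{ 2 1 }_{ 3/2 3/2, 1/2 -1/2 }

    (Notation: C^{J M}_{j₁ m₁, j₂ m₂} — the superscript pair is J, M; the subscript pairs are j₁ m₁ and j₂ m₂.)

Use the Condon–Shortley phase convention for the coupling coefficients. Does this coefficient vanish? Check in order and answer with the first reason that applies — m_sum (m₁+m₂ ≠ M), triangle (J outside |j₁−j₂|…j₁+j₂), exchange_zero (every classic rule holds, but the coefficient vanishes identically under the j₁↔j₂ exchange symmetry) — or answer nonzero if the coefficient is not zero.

m-sum: m₁+m₂ = 3/2+(-1/2) = 1, M = 1  ✓
triangle: |j₁−j₂| = 1 ≤ J = 2 ≤ j₁+j₂ = 2  ✓
exchange: j₁≠j₂ or m₁≠m₂ — the exchange symmetry imposes no constraint here
value check: CG = +√(1/4) = +0.500000 ≠ 0

nonzero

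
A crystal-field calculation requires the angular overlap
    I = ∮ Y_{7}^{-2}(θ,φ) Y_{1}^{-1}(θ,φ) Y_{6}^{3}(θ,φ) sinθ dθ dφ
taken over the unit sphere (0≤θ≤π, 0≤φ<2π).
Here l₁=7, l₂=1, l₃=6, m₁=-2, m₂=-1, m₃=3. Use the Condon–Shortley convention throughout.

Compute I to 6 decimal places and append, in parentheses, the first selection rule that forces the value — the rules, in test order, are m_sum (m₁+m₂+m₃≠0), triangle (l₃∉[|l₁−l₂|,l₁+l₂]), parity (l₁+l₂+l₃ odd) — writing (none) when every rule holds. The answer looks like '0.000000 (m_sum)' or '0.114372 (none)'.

Checks pass: Σm=0; 14 even; l₃=6∈[6,8].
(2·7+1)(2·1+1)(2·6+1) = 585
Δ: 2! 12! 0! / 15! → 1/1365
sum: t=1:−1/518400 = -1/518400
3j²(7 1 6; 0 0 0) = Δ·Π!·Σ² = 7/195  (sign -1)
sum: t=0:+1/4354560 = 1/4354560
3j²(7 1 6; -2 -1 3) = Δ·Π!·Σ² = 2/273  (sign -1)
combine: 4πI² = 585·7/195·2/273 = 2/13
take √, sign +1: I = 0.11064668
No selection rule forces the value: the integral is nonzero (none).

0.110647 (none)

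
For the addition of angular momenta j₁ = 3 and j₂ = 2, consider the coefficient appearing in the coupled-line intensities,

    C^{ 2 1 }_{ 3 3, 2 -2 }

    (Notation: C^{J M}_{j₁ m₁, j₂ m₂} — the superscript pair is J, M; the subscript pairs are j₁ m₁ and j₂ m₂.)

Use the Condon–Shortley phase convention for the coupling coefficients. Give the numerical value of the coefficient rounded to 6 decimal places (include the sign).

√[5·3!3!1!/8! · 6!0!0!4!3!1!] = √(3240/7)
  +(−1)^0/∏(0,3,0,0,3,1)! = 1/36  (running 1/36)
⟨..|..⟩ = √(3240/7)·(1/36) = +0.597614

+√(5/14) = +0.597614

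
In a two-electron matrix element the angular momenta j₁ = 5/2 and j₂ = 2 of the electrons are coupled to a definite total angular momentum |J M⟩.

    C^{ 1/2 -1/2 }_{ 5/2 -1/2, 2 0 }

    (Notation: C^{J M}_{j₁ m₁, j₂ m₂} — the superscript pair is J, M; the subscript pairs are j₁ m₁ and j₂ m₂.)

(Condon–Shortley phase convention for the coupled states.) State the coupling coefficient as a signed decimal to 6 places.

j₁+j₂−J=4  J+j₁−j₂=1  J−j₁+j₂=0  j₁+j₂+J+1=6
(j₁±m₁, j₂±m₂, J±M) = (2,3,2,2,0,1)
P² = 16/5
sum k=2..2:
  [2] +1/4 = 1/4
S = 1/4
C² = P²·S² = 1/5 ; C = +0.447214

+0.447214  (= +√(1/5))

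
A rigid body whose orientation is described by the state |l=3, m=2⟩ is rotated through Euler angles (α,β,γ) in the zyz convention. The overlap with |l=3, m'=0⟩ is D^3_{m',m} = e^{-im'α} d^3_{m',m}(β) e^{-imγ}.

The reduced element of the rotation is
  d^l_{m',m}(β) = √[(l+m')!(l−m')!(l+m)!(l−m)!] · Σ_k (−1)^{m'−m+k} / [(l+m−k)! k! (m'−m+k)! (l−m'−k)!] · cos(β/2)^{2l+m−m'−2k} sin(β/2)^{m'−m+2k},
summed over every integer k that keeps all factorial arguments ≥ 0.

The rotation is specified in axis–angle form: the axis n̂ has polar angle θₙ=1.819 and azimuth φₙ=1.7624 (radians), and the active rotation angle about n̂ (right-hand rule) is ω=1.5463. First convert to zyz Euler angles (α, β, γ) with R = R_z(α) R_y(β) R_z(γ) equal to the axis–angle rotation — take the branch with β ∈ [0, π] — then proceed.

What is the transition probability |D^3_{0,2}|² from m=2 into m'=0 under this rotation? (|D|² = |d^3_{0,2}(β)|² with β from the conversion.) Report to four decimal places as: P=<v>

P=0.0129

Axis–angle → zyz. n̂ = (sinθₙcosφₙ, sinθₙsinφₙ, cosθₙ) = (-0.184598, +0.951616, -0.245663), ω = 1.5463.
R = I cosω + sinω [n̂]ₓ + (1−cosω) n̂n̂ᵀ gives
  R = [+0.057736, +0.074226, +0.995569; -0.416953, +0.907886, -0.043509; -0.907093, -0.412593, +0.083366]
β = atan2(√(R₁₃²+R₂₃²), R₃₃) = 1.487333; α = atan2(R₂₃, R₁₃) mod 2π = 6.239511; γ = atan2(R₃₂, −R₃₁) mod 2π = 5.856304
First d^3_{0,2}(β=1.4873), then the phase factors e^{-i(0)α} and e^{-i(2)γ}:
Half-angle: c=0.735991, s=0.676991. N=√(6·6·120·1)=65.726707
k∈{2,3} keeps every argument non-negative
  k=2: (−1)^0·65.7267/(12)·0.7360^4·0.6770^2 = +0.736575
  k=3: (−1)^1·65.7267/(12)·0.7360^2·0.6770^4 = -0.623215
d^3_{0,2}(1.4873) = +0.736575 -0.623215 = +0.113360
|D^3_{0,2}|² = |d^3_{0,2}(β)|² = (+0.113360)² = 0.012851 (the z-rotation phases have unit modulus)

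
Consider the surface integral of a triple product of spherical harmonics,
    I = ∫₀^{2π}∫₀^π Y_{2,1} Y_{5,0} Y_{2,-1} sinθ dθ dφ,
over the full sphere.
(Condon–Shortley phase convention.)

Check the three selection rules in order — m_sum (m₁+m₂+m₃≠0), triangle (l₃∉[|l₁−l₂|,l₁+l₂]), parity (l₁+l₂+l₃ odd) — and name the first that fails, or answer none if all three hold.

triangle

azimuthal sum: 1 + 0 − 1 = 0  ✓
l₃ must lie in [3,7]; have l₃=2  ✗
L = 2 + 5 + 2 = 9 (odd)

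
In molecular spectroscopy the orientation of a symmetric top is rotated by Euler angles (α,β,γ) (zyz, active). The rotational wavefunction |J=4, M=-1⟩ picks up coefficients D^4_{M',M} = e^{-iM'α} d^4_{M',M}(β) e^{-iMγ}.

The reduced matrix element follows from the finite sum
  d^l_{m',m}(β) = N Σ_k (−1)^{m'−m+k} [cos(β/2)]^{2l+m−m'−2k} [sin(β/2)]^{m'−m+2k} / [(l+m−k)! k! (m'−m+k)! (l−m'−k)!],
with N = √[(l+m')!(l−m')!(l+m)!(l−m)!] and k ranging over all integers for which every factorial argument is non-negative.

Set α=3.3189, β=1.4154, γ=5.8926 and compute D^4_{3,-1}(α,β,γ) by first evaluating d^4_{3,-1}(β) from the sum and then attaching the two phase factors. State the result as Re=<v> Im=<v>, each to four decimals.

Re=-0.2667 Im=0.3521

Split into d^4_{3,-1}(β=1.4154) × two z-phases.
Half-angle: c=0.759859, s=0.650088. N=√(5040·1·6·120)=1904.940944
The bounds max(0,m−m')=0 and min(l+m,l−m')=1 give 2 terms
  k=0: (−1)^4·1904.9409/(144)·0.7599^4·0.6501^4 = +0.787661
  k=1: (−1)^5·1904.9409/(240)·0.7599^2·0.6501^6 = -0.345914
d^4_{3,-1}(1.4154) = +0.787661 -0.345914 = +0.441747
Attach z-rotation phases: D = e^{-i(3)(3.3189)}·(+0.441747)·e^{-i(-1)(5.8926)} = -0.266737+0.352124i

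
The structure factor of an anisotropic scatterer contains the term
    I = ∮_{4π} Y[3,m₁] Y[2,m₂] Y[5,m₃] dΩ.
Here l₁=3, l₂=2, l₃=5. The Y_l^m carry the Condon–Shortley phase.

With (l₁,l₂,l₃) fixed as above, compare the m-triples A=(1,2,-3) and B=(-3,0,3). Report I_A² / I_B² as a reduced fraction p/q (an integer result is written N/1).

Shared (l₁,l₂,l₃)=(3,2,5): N and (l;000)² cancel in I_A²/I_B².
A: Δ = 0!·6!·4!/11! = 1/2310; Racah Σ t=0..0: t=0:+1/1152 = 1/1152; ⇒ 3j(3 2 5; 1 2 -3)² = 1/33, sgn +1
B: Δ = 0!·6!·4!/11! = 1/2310; Racah Σ t=0..0: t=0:+1/2880 = 1/2880; ⇒ 3j(3 2 5; -3 0 3)² = 2/165, sgn +1
I_A²/I_B² = (1/33)/(2/165) = 5/2

5/2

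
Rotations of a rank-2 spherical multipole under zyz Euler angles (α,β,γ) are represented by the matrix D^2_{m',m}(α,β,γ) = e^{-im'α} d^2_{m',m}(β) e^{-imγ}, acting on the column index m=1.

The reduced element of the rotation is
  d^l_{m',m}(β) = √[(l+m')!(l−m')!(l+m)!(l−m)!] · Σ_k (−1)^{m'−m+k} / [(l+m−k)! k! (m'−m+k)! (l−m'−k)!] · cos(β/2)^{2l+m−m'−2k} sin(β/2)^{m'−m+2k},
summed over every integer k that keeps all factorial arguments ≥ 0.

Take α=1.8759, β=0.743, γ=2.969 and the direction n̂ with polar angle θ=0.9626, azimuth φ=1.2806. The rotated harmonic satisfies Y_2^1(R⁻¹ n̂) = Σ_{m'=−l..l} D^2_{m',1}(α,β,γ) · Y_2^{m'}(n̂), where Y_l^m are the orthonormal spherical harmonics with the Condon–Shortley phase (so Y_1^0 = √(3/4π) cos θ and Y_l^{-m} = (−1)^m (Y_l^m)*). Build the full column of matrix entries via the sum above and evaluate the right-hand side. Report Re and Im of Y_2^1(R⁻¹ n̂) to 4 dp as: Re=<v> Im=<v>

Re=0.1301 Im=-0.2951

Need the full column D^2_{m',1} for m'=−2..2 at α=1.8759, β=0.7430, γ=2.9690.
cos(β/2)=0.931784, sin(β/2)=0.363014
d^2_{-2,1}: single k=3 term ⇒ +0.089148;  D = +0.063201+0.062873i
d^2_{-1,1}: k∈[2..3] ⇒ +0.343239 -0.017366 = +0.325874;  D = +0.149815-0.289394i
d^2_{0,1}: k∈[1..2] ⇒ +0.719356 -0.109184 = +0.610172;  D = -0.601107-0.104789i
d^2_{1,1}: k∈[0..1] ⇒ +0.753808 -0.343239 = +0.410569;  D = +0.054246+0.406969i
d^2_{2,1}: single k=0 term ⇒ -0.587352;  D = -0.532003+0.248908i
Y_2^{m'}(θ=0.9626,φ=1.2806) and Σ D·Y over m':
  (+0.0632+0.0629i)·(-0.2176-0.1427i)  (+0.1498-0.2894i)·(+0.1037-0.3471i)  (-0.6011-0.1048i)·(-0.0065+0.0000i)  (+0.0542+0.4070i)·(-0.1037-0.3471i)  (-0.5320+0.2489i)·(-0.2176+0.1427i)
Y_2^1(R⁻¹ n̂) = +0.130067-0.295083i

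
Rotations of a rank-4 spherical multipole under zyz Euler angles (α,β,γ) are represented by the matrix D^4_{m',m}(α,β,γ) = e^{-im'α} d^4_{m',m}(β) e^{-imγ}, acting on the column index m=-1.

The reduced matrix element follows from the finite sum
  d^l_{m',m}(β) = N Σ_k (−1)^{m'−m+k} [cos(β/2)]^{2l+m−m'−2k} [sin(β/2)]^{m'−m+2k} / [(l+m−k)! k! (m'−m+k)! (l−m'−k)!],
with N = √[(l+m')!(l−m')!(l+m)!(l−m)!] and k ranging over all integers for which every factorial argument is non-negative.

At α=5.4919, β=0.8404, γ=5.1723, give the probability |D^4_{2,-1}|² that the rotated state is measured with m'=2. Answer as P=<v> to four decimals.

P=0.1883

D^4_{2,-1}(5.4919,0.8404,5.1723) = e^{-i·2·5.4919}·d^4_{2,-1}(0.8404)·e^{-i·-1·5.1723}. Compute d first:
c=cos(0.840400/2)=0.913007, s=sin(0.840400/2)=0.407943; N=√[720·2·6·120]=1018.233765
k: max(0,(-1)−(2))=0 … min(4+(-1),4−(2))=2
  k=0: (−1)^3·1018.2338/(72)·0.9130^5·0.4079^3 = -0.609095
  k=1: (−1)^4·1018.2338/(48)·0.9130^3·0.4079^5 = +0.182401
  k=2: (−1)^5·1018.2338/(240)·0.9130^1·0.4079^7 = -0.007283
d^4_{2,-1}(0.8404) = -0.609095 +0.182401 -0.007283 = -0.433977
|D^4_{2,-1}|² = |d^4_{2,-1}(β)|² = (-0.433977)² = 0.188336 (the z-rotation phases have unit modulus)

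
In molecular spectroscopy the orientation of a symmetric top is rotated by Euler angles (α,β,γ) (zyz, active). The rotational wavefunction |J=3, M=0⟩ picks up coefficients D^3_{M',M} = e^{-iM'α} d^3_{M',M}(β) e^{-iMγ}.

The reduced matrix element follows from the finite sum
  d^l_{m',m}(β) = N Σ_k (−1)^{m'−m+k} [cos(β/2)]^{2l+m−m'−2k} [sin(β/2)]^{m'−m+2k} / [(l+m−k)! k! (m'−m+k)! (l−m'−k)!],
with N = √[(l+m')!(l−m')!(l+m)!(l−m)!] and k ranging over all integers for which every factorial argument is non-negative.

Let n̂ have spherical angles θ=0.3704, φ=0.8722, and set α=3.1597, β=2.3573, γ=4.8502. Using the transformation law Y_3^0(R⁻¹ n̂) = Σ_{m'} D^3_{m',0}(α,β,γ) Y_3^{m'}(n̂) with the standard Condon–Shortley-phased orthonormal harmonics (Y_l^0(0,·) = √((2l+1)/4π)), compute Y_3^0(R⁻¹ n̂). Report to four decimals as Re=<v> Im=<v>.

Re=-0.1318 Im=0.0000

Need the full column D^3_{m',0} for m'=−3..3 at α=3.1597, β=2.3573, γ=4.8502.
cos(β/2)=0.382173, sin(β/2)=0.924091
d^3_{-3,0}: single k=3 term ⇒ +0.196987;  D = -0.196697-0.010695i
d^3_{-2,0}: k∈[2..3] ⇒ +0.099777 -0.583363 = -0.483586;  D = -0.483269-0.017509i
d^3_{-1,0}: k∈[1..3] ⇒ +0.026098 -0.457757 +0.892121 = +0.460462;  D = -0.460386-0.008337i
d^3_{0,0}: k∈[0..3] ⇒ +0.003116 -0.163950 +0.958563 -0.622713 = +0.175016;  D = +0.175016+0.000000i
d^3_{1,0}: k∈[0..2] ⇒ -0.026098 +0.457757 -0.892121 = -0.460462;  D = +0.460386-0.008337i
d^3_{2,0}: k∈[0..1] ⇒ +0.099777 -0.583363 = -0.483586;  D = -0.483269+0.017509i
d^3_{3,0}: single k=0 term ⇒ -0.196987;  D = +0.196697-0.010695i
Y_3^{m'}(θ=0.3704,φ=0.8722) and Σ D·Y over m':
  (-0.1967-0.0107i)·(-0.0171-0.0099i)  (-0.4833-0.0175i)·(-0.0216-0.1230i)  (-0.4604-0.0083i)·(+0.2517-0.2996i)  (+0.1750+0.0000i)·(+0.4678+0.0000i)  (+0.4604-0.0083i)·(-0.2517-0.2996i)  (-0.4833+0.0175i)·(-0.0216+0.1230i)  (+0.1967-0.0107i)·(+0.0171-0.0099i)
Y_3^0(R⁻¹ n̂) = -0.131785-0.000000i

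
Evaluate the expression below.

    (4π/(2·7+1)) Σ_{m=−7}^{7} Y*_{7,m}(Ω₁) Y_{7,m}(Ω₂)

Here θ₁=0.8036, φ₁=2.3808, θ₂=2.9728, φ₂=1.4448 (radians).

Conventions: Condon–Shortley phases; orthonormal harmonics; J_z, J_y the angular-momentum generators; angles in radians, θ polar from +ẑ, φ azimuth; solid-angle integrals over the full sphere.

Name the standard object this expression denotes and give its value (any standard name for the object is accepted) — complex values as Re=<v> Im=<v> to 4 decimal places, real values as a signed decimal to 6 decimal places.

Legendre polynomial (addition theorem), -0.317373

This sum is the spherical-harmonic addition theorem: it equals the Legendre polynomial P_l(cos γ) of the angle γ between the two directions.
Addition theorem: P_7(cos γ) = (4π/15) Σ_m Y*_{lm}(Ω₁) Y_{lm}(Ω₂), m = −7…7:
  term(m=-7) = (0.000000, 0.000000)   from Y*(Ω₁)=(-0.028824, -0.040964), Y(Ω₂)=(-0.000001, 0.000001)
  term(m=-6) = (-0.000006, 0.000005)   from Y*(Ω₁)=(-0.026582, 0.178747), Y(Ω₂)=(0.000030, 0.000028)
  term(m=-5) = (-0.000007, -0.000213)   from Y*(Ω₁)=(0.294382, -0.229592), Y(Ω₂)=(0.000336, -0.000461)
  term(m=-4) = (0.002041, 0.001404)   from Y*(Ω₁)=(-0.444226, -0.043863), Y(Ω₂)=(-0.004860, -0.002680)
  term(m=-3) = (-0.006645, 0.002303)   from Y*(Ω₁)=(0.118477, 0.137399), Y(Ω₂)=(-0.014306, 0.036028)
  term(m=-2) = (-0.015061, 0.048480)   from Y*(Ω₁)=(-0.013297, 0.269980), Y(Ω₂)=(0.181876, 0.046827)
  term(m=-1) = (-0.105575, -0.143350)   from Y*(Ω₁)=(0.229203, -0.218193), Y(Ω₂)=(0.070697, -0.558127)
  term(m=+0) = (-0.128331, 0.000000)   from Y*(Ω₁)=(0.183886, -0.000000), Y(Ω₂)=(-0.697885, 0.000000)
  term(m=+1) = (-0.105575, 0.143350)   from Y*(Ω₁)=(-0.229203, -0.218193), Y(Ω₂)=(-0.070697, -0.558127)
  term(m=+2) = (-0.015061, -0.048480)   from Y*(Ω₁)=(-0.013297, -0.269980), Y(Ω₂)=(0.181876, -0.046827)
  term(m=+3) = (-0.006645, -0.002303)   from Y*(Ω₁)=(-0.118477, 0.137399), Y(Ω₂)=(0.014306, 0.036028)
  term(m=+4) = (0.002041, -0.001404)   from Y*(Ω₁)=(-0.444226, 0.043863), Y(Ω₂)=(-0.004860, 0.002680)
  term(m=+5) = (-0.000007, 0.000213)   from Y*(Ω₁)=(-0.294382, -0.229592), Y(Ω₂)=(-0.000336, -0.000461)
  term(m=+6) = (-0.000006, -0.000005)   from Y*(Ω₁)=(-0.026582, -0.178747), Y(Ω₂)=(0.000030, -0.000028)
  term(m=+7) = (0.000000, -0.000000)   from Y*(Ω₁)=(0.028824, -0.040964), Y(Ω₂)=(0.000001, 0.000001)
Total Σ_m = (-0.378836, 0.000000). Multiply by 0.837758: (-0.317373, 0.000000). P_7(cos γ) = -0.317373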